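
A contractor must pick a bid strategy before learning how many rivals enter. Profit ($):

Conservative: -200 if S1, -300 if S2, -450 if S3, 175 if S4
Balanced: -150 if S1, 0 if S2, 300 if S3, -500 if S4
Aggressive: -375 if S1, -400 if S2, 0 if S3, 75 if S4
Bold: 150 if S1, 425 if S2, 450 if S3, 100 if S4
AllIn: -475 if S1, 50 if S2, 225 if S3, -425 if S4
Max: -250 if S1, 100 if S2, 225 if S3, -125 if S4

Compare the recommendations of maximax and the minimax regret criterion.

Row maxima: Conservative=175, Balanced=300, Aggressive=75, Bold=450, AllIn=225, Max=225
Best best-case = 450 → Bold.
Column bests: S1=150, S2=425, S3=450, S4=175.
Conservative regrets: 350, 725, 900, 0 → max 900
Balanced regrets: 300, 425, 150, 675 → max 675
Aggressive regrets: 525, 825, 450, 100 → max 825
Bold regrets: 0, 0, 0, 75 → max 75
AllIn regrets: 625, 375, 225, 600 → max 625
Max regrets: 400, 325, 225, 300 → max 400
Smallest max regret = 75 → Bold.

maximax → Bold; minimax regret → Bold (agree)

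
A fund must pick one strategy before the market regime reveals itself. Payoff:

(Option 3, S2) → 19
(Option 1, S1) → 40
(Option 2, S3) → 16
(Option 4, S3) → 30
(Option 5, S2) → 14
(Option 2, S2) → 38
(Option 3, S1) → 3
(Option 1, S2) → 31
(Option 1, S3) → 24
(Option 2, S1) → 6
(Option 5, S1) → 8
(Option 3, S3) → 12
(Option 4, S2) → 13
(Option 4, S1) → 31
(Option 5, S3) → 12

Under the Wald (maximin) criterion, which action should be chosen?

Row minima: Option 1=24, Option 2=6, Option 3=3, Option 4=13, Option 5=8
Best worst-case = 24 → Option 1.

Option 1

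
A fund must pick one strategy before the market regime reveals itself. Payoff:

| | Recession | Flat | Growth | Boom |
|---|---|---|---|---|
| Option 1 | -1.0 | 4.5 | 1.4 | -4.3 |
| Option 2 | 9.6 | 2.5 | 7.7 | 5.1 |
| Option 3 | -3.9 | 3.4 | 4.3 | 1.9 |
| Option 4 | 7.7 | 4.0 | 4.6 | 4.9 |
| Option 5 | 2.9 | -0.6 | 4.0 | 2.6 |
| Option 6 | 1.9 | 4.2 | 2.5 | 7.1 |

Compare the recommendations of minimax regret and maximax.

minimax regret → Option 2; maximax → Option 2 (agree)

Column bests: Recession=9.6, Flat=4.5, Growth=7.7, Boom=7.1.
Option 1 regrets: 10.6, 0.0, 6.3, 11.4 → max 11.4
Option 2 regrets: 0.0, 2.0, 0.0, 2.0 → max 2.0
Option 3 regrets: 13.5, 1.1, 3.4, 5.2 → max 13.5
Option 4 regrets: 1.9, 0.5, 3.1, 2.2 → max 3.1
Option 5 regrets: 6.7, 5.1, 3.7, 4.5 → max 6.7
Option 6 regrets: 7.7, 0.3, 5.2, 0.0 → max 7.7
Smallest max regret = 2.0 → Option 2.
Row maxima: Option 1=4.5, Option 2=9.6, Option 3=4.3, Option 4=7.7, Option 5=4.0, Option 6=7.1
Best best-case = 9.6 → Option 2.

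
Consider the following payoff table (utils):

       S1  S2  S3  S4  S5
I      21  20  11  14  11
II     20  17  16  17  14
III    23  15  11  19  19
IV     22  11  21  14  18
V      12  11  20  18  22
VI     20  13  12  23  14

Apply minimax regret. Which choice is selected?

II

Column bests: S1=23, S2=20, S3=21, S4=23, S5=22.
I regrets: 2, 0, 10, 9, 11 → max 11
II regrets: 3, 3, 5, 6, 8 → max 8
III regrets: 0, 5, 10, 4, 3 → max 10
IV regrets: 1, 9, 0, 9, 4 → max 9
V regrets: 11, 9, 1, 5, 0 → max 11
VI regrets: 3, 7, 9, 0, 8 → max 9
Smallest max regret = 8 → II.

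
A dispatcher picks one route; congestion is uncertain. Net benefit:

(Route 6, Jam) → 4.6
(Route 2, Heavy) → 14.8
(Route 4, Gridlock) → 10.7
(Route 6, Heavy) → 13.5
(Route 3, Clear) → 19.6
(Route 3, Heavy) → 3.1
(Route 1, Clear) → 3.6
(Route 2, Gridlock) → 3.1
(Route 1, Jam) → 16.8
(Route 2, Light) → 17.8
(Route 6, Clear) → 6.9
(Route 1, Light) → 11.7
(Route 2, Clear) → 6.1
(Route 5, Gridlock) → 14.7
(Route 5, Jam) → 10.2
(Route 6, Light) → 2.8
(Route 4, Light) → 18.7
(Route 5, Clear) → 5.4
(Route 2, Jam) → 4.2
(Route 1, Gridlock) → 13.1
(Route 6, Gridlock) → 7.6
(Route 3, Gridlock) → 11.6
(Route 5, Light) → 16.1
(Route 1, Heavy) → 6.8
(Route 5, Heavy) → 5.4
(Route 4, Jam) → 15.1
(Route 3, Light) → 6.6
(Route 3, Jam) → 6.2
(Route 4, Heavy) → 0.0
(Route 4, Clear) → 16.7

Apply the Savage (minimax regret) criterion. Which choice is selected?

Route 3

Column bests: Clear=19.6, Light=18.7, Heavy=14.8, Jam=16.8, Gridlock=14.7.
Route 1 regrets: 16.0, 7.0, 8.0, 0.0, 1.6 → max 16.0
Route 2 regrets: 13.5, 0.9, 0.0, 12.6, 11.6 → max 13.5
Route 3 regrets: 0.0, 12.1, 11.7, 10.6, 3.1 → max 12.1
Route 4 regrets: 2.9, 0.0, 14.8, 1.7, 4.0 → max 14.8
Route 5 regrets: 14.2, 2.6, 9.4, 6.6, 0.0 → max 14.2
Route 6 regrets: 12.7, 15.9, 1.3, 12.2, 7.1 → max 15.9
Smallest max regret = 12.1 → Route 3.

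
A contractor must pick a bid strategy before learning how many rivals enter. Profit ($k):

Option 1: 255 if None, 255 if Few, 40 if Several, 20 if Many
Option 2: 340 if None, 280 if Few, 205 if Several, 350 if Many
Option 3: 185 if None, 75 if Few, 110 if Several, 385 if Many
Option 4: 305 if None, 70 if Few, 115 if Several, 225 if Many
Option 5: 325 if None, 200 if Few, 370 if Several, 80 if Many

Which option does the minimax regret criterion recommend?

Column bests: None=340, Few=280, Several=370, Many=385.
Option 1 regrets: 85, 25, 330, 365 → max 365
Option 2 regrets: 0, 0, 165, 35 → max 165
Option 3 regrets: 155, 205, 260, 0 → max 260
Option 4 regrets: 35, 210, 255, 160 → max 255
Option 5 regrets: 15, 80, 0, 305 → max 305
Smallest max regret = 165 → Option 2.

Option 2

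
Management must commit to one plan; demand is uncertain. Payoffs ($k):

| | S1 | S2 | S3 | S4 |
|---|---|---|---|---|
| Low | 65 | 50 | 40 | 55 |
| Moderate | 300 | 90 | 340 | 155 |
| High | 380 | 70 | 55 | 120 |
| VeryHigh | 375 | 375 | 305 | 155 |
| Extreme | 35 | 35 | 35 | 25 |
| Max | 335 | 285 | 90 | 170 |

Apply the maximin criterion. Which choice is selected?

Row minima: Low=40, Moderate=90, High=55, VeryHigh=155, Extreme=25, Max=90
Best worst-case = 155 → VeryHigh.

VeryHigh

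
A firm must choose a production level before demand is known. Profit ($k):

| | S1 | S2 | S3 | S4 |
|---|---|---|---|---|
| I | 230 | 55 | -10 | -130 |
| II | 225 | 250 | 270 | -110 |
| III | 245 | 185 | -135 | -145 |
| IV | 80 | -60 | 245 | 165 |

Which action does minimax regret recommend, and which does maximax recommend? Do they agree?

Column bests: S1=245, S2=250, S3=270, S4=165.
I regrets: 15, 195, 280, 295 → max 295
II regrets: 20, 0, 0, 275 → max 275
III regrets: 0, 65, 405, 310 → max 405
IV regrets: 165, 310, 25, 0 → max 310
Smallest max regret = 275 → II.
Row maxima: I=230, II=270, III=245, IV=245
Best best-case = 270 → II.

minimax regret → II; maximax → II (agree)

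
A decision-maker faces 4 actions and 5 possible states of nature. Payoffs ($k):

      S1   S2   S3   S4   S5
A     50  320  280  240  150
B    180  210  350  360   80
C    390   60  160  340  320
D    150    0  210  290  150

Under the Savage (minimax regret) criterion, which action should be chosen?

B

Column bests: S1=390, S2=320, S3=350, S4=360, S5=320.
A regrets: 340, 0, 70, 120, 170 → max 340
B regrets: 210, 110, 0, 0, 240 → max 240
C regrets: 0, 260, 190, 20, 0 → max 260
D regrets: 240, 320, 140, 70, 170 → max 320
Smallest max regret = 240 → B.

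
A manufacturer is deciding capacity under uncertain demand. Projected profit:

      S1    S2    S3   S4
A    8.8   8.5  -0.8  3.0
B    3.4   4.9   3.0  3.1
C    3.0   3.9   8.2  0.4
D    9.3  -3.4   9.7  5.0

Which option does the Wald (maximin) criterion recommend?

B

Row minima: A=-0.8, B=3.0, C=0.4, D=-3.4
Best worst-case = 3.0 → B.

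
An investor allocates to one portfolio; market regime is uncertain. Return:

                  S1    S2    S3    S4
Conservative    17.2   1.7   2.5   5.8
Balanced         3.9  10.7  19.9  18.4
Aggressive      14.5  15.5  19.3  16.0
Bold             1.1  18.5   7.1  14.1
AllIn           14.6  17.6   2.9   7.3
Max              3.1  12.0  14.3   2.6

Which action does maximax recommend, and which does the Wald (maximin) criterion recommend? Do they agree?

Row maxima: Conservative=17.2, Balanced=19.9, Aggressive=19.3, Bold=18.5, AllIn=17.6, Max=14.3
Best best-case = 19.9 → Balanced.
Row minima: Conservative=1.7, Balanced=3.9, Aggressive=14.5, Bold=1.1, AllIn=2.9, Max=2.6
Best worst-case = 14.5 → Aggressive.

maximax → Balanced; maximin → Aggressive (disagree)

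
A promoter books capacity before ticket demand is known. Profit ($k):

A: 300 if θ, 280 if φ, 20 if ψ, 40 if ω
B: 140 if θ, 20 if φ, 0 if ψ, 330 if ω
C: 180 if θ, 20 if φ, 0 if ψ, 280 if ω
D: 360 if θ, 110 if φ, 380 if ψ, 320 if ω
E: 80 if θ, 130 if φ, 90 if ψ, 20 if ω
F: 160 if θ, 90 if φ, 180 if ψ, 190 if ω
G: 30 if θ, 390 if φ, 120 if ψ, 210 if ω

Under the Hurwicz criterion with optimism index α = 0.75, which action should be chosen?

A: 0.75·300 + 0.25·20 = 230
B: 0.75·330 + 0.25·0 = 247.5
C: 0.75·280 + 0.25·0 = 210
D: 0.75·380 + 0.25·110 = 312.5
E: 0.75·130 + 0.25·20 = 102.5
F: 0.75·190 + 0.25·90 = 165
G: 0.75·390 + 0.25·30 = 300
Highest Hurwicz score = 312.5 → D.

D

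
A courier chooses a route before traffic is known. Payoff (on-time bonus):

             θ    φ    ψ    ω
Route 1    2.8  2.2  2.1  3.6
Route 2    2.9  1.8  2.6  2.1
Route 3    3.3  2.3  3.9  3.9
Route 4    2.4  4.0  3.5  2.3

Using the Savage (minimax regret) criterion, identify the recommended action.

Route 4

Column bests: θ=3.3, φ=4.0, ψ=3.9, ω=3.9.
Route 1 regrets: 0.5, 1.8, 1.8, 0.3 → max 1.8
Route 2 regrets: 0.4, 2.2, 1.3, 1.8 → max 2.2
Route 3 regrets: 0.0, 1.7, 0.0, 0.0 → max 1.7
Route 4 regrets: 0.9, 0.0, 0.4, 1.6 → max 1.6
Smallest max regret = 1.6 → Route 4.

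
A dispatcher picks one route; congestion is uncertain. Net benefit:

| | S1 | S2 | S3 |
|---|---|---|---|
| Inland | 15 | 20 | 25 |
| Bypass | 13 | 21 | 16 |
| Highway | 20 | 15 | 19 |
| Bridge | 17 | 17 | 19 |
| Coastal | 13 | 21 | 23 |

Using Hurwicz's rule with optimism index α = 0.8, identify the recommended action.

Inland: 0.8·25 + 0.2·15 = 23
Bypass: 0.8·21 + 0.2·13 = 19.4
Highway: 0.8·20 + 0.2·15 = 19
Bridge: 0.8·19 + 0.2·17 = 18.6
Coastal: 0.8·23 + 0.2·13 = 21
Highest Hurwicz score = 23 → Inland.

Inland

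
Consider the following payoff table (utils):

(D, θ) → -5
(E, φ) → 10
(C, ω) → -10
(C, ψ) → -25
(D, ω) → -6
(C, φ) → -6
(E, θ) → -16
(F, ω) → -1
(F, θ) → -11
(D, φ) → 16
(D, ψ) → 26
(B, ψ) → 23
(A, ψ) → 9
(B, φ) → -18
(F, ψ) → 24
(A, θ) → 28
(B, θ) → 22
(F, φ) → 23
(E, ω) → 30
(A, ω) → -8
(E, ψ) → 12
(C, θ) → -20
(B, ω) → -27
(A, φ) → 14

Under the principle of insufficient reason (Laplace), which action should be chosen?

Row averages: A=10.75, B=0, C=-15.25, D=7.75, E=9, F=8.75
Highest average = 10.75 → A.

A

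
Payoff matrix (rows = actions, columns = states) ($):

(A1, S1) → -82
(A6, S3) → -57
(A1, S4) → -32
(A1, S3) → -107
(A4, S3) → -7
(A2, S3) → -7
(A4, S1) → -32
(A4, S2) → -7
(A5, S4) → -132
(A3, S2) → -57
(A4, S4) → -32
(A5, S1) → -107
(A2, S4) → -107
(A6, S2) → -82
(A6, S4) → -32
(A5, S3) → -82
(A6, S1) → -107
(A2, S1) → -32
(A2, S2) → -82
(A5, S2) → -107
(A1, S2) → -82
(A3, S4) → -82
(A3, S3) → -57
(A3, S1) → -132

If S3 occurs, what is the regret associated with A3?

50

Best payoff under S3 is -7.
Regret = -7 − (-57) = 50.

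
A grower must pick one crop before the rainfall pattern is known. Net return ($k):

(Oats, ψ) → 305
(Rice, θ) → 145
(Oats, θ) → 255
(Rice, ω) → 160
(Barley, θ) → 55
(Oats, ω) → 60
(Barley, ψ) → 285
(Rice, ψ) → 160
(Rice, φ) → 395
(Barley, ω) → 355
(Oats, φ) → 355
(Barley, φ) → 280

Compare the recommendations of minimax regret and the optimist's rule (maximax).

Column bests: θ=255, φ=395, ψ=305, ω=355.
Rice regrets: 110, 0, 145, 195 → max 195
Oats regrets: 0, 40, 0, 295 → max 295
Barley regrets: 200, 115, 20, 0 → max 200
Smallest max regret = 195 → Rice.
Row maxima: Rice=395, Oats=355, Barley=355
Best best-case = 395 → Rice.

minimax regret → Rice; maximax → Rice (agree)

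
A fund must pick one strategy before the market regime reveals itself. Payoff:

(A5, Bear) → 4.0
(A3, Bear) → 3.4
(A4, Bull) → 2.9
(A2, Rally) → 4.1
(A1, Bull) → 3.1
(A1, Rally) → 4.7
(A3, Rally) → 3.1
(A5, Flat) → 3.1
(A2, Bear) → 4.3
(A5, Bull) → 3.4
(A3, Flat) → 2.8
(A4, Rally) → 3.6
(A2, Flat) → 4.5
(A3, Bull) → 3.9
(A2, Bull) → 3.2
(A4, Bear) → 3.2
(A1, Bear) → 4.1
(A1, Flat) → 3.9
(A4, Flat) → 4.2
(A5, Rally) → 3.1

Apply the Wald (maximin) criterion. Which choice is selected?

Row minima: A1=3.1, A2=3.2, A3=2.8, A4=2.9, A5=3.1
Best worst-case = 3.2 → A2.

A2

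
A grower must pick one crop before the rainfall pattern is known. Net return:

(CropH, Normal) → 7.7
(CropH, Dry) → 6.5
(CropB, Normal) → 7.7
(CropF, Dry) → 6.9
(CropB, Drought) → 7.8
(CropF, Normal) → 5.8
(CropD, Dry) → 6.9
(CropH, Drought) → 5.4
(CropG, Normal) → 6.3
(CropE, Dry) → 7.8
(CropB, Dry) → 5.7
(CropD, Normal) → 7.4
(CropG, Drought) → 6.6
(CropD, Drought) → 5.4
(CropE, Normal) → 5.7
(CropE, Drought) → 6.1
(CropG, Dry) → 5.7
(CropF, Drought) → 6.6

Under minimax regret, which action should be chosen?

Column bests: Drought=7.8, Dry=7.8, Normal=7.7.
CropB regrets: 0.0, 2.1, 0.0 → max 2.1
CropF regrets: 1.2, 0.9, 1.9 → max 1.9
CropH regrets: 2.4, 1.3, 0.0 → max 2.4
CropG regrets: 1.2, 2.1, 1.4 → max 2.1
CropD regrets: 2.4, 0.9, 0.3 → max 2.4
CropE regrets: 1.7, 0.0, 2.0 → max 2.0
Smallest max regret = 1.9 → CropF.

CropF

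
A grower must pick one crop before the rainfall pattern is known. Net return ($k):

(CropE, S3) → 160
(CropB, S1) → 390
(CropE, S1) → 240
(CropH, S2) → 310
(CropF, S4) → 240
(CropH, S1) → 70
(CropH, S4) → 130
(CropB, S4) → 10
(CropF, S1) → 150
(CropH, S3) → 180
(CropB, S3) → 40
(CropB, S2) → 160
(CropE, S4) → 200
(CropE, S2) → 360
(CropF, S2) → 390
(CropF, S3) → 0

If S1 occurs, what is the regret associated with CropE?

Best payoff under S1 is 390.
Regret = 390 − 240 = 150.

150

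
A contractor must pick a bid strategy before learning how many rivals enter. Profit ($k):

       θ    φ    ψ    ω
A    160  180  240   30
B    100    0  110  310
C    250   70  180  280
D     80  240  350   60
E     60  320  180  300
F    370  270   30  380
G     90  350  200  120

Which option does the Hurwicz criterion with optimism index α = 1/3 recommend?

G

A: 1/3·240 + 2/3·30 = 100
B: 1/3·310 + 2/3·0 = 310/3
C: 1/3·280 + 2/3·70 = 140
D: 1/3·350 + 2/3·60 = 470/3
E: 1/3·320 + 2/3·60 = 440/3
F: 1/3·380 + 2/3·30 = 440/3
G: 1/3·350 + 2/3·90 = 530/3
Highest Hurwicz score = 530/3 → G.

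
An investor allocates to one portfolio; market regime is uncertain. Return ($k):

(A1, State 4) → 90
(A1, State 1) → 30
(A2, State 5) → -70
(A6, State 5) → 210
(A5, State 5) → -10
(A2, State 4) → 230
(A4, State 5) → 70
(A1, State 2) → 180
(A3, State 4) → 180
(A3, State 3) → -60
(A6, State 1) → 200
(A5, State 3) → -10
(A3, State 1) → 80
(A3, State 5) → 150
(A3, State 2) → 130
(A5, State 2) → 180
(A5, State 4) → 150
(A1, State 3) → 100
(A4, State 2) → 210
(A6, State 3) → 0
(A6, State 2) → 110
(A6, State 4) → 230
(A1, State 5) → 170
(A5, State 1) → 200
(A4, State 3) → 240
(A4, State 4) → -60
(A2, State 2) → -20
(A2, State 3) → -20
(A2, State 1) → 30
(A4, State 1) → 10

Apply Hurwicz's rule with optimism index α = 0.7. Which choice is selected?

A1: 0.7·180 + 0.3·30 = 135
A2: 0.7·230 + 0.3·(-70) = 140
A3: 0.7·180 + 0.3·(-60) = 108
A4: 0.7·240 + 0.3·(-60) = 150
A5: 0.7·200 + 0.3·(-10) = 137
A6: 0.7·230 + 0.3·0 = 161
Highest Hurwicz score = 161 → A6.

A6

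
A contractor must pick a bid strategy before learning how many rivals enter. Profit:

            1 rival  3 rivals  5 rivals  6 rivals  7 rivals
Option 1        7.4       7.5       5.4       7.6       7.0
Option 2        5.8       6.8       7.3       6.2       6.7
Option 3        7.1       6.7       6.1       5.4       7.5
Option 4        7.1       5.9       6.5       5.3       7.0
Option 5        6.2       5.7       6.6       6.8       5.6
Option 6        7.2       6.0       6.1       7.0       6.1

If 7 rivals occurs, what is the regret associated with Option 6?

1.4

Best payoff under 7 rivals is 7.5.
Regret = 7.5 − 6.1 = 1.4.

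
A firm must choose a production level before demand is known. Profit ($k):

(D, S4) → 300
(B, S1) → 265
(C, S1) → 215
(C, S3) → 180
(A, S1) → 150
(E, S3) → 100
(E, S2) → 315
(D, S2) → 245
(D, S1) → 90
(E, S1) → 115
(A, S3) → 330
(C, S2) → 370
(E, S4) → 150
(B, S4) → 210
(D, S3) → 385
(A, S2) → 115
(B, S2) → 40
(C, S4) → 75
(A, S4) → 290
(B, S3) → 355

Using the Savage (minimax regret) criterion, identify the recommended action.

D

Column bests: S1=265, S2=370, S3=385, S4=300.
A regrets: 115, 255, 55, 10 → max 255
B regrets: 0, 330, 30, 90 → max 330
C regrets: 50, 0, 205, 225 → max 225
D regrets: 175, 125, 0, 0 → max 175
E regrets: 150, 55, 285, 150 → max 285
Smallest max regret = 175 → D.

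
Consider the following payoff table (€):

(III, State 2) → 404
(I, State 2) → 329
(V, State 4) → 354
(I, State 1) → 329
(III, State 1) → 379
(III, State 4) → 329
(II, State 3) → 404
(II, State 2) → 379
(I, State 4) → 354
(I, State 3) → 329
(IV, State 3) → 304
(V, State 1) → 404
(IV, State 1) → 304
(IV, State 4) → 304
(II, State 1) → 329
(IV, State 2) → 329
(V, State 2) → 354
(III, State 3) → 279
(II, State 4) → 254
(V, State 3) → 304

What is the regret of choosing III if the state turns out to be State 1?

25

Best payoff under State 1 is 404.
Regret = 404 − 379 = 25.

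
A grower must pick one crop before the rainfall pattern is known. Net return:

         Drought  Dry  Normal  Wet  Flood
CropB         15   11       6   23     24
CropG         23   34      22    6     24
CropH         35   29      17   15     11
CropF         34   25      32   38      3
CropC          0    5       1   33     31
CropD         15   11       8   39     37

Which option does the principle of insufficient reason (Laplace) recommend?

Row averages: CropB=15.8, CropG=21.8, CropH=21.4, CropF=26.4, CropC=14, CropD=22
Highest average = 26.4 → CropF.

CropF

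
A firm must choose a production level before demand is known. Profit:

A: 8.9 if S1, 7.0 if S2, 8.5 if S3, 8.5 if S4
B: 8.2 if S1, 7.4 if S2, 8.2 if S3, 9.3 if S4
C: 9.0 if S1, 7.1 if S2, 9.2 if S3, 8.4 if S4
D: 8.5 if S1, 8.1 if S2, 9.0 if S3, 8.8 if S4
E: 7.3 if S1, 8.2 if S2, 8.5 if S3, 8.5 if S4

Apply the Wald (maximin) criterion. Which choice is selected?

Row minima: A=7.0, B=7.4, C=7.1, D=8.1, E=7.3
Best worst-case = 8.1 → D.

D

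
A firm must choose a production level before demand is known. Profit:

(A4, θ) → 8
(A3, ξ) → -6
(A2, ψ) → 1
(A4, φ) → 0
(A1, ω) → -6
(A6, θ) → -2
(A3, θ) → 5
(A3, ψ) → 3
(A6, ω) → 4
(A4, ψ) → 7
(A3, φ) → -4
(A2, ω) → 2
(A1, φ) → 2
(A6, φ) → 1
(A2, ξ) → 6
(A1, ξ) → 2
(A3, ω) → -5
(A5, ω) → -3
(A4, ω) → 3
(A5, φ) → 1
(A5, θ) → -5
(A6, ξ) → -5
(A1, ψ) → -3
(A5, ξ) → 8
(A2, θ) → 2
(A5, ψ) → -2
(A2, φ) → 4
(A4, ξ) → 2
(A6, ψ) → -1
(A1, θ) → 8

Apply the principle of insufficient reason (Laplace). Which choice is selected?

Row averages: A1=0.6, A2=3, A3=-1.4, A4=4, A5=-0.2, A6=-0.6
Highest average = 4 → A4.

A4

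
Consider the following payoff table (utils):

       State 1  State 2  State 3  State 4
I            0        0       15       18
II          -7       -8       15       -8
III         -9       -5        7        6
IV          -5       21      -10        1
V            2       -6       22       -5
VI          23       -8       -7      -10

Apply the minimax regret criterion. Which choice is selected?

Column bests: State 1=23, State 2=21, State 3=22, State 4=18.
I regrets: 23, 21, 7, 0 → max 23
II regrets: 30, 29, 7, 26 → max 30
III regrets: 32, 26, 15, 12 → max 32
IV regrets: 28, 0, 32, 17 → max 32
V regrets: 21, 27, 0, 23 → max 27
VI regrets: 0, 29, 29, 28 → max 29
Smallest max regret = 23 → I.

I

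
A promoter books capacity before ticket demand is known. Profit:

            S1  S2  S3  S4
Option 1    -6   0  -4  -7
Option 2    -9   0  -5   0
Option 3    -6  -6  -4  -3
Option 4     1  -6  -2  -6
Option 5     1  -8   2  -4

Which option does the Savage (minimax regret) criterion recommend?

Option 4

Column bests: S1=1, S2=0, S3=2, S4=0.
Option 1 regrets: 7, 0, 6, 7 → max 7
Option 2 regrets: 10, 0, 7, 0 → max 10
Option 3 regrets: 7, 6, 6, 3 → max 7
Option 4 regrets: 0, 6, 4, 6 → max 6
Option 5 regrets: 0, 8, 0, 4 → max 8
Smallest max regret = 6 → Option 4.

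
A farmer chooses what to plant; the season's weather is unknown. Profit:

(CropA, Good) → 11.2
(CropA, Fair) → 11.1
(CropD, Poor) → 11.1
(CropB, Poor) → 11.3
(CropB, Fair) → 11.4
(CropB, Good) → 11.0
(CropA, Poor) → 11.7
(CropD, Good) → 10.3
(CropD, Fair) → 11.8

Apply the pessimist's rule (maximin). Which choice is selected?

Row minima: CropB=11.0, CropA=11.1, CropD=10.3
Best worst-case = 11.1 → CropA.

CropA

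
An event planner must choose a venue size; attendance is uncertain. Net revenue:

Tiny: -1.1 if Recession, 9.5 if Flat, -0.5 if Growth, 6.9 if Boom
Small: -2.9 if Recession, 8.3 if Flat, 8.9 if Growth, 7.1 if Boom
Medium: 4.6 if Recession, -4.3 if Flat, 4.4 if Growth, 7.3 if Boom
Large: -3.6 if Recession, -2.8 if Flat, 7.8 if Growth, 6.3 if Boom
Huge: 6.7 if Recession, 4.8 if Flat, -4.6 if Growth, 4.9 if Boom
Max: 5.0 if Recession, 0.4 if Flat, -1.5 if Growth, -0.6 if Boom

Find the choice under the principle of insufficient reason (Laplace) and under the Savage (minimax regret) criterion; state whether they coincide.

Row averages: Tiny=3.7, Small=5.35, Medium=3, Large=1.925, Huge=2.95, Max=0.825
Highest average = 5.35 → Small.
Column bests: Recession=6.7, Flat=9.5, Growth=8.9, Boom=7.3.
Tiny regrets: 7.8, 0.0, 9.4, 0.4 → max 9.4
Small regrets: 9.6, 1.2, 0.0, 0.2 → max 9.6
Medium regrets: 2.1, 13.8, 4.5, 0.0 → max 13.8
Large regrets: 10.3, 12.3, 1.1, 1.0 → max 12.3
Huge regrets: 0.0, 4.7, 13.5, 2.4 → max 13.5
Max regrets: 1.7, 9.1, 10.4, 7.9 → max 10.4
Smallest max regret = 9.4 → Tiny.

laplace → Small; minimax regret → Tiny (disagree)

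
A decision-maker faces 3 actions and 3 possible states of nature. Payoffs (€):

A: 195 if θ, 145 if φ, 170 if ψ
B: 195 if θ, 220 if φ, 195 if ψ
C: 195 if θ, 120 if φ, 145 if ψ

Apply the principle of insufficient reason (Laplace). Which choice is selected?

B

Row averages: A=170, B=610/3, C=460/3
Highest average = 610/3 → B.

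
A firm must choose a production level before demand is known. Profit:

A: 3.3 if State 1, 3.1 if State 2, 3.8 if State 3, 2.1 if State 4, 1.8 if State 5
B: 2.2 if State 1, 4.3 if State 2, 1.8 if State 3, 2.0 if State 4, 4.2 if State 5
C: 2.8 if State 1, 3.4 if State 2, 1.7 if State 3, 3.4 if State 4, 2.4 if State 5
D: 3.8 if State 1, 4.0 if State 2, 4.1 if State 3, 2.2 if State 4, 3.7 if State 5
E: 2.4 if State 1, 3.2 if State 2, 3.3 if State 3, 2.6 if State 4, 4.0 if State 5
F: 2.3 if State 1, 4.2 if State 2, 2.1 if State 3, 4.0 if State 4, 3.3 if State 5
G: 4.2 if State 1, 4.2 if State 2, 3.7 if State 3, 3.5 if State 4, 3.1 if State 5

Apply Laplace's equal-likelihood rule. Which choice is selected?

G

Row averages: A=2.82, B=2.9, C=2.74, D=3.56, E=3.1, F=3.18, G=3.74
Highest average = 3.74 → G.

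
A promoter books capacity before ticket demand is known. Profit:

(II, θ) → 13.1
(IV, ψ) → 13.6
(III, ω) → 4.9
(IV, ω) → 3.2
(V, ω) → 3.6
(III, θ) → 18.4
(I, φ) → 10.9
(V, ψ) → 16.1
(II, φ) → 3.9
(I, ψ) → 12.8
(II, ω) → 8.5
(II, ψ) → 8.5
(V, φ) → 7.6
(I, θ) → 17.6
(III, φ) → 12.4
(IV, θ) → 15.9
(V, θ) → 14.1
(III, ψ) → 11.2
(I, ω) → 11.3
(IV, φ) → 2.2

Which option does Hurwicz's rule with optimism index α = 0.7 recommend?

I

I: 0.7·17.6 + 0.3·10.9 = 15.59
II: 0.7·13.1 + 0.3·3.9 = 10.34
III: 0.7·18.4 + 0.3·4.9 = 14.35
IV: 0.7·15.9 + 0.3·2.2 = 11.79
V: 0.7·16.1 + 0.3·3.6 = 12.35
Highest Hurwicz score = 15.59 → I.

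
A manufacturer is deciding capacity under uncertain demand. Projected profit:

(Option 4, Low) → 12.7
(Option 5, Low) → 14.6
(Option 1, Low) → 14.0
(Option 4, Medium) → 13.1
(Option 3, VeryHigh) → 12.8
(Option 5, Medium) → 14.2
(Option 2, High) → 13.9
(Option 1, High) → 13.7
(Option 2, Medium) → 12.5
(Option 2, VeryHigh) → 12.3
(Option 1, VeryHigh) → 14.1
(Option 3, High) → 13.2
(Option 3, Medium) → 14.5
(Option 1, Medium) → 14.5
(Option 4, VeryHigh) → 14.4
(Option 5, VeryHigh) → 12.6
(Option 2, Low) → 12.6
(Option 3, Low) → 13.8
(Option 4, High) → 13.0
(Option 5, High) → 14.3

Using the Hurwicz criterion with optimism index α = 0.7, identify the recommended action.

Option 1

Option 1: 0.7·14.5 + 0.3·13.7 = 14.26
Option 2: 0.7·13.9 + 0.3·12.3 = 13.42
Option 3: 0.7·14.5 + 0.3·12.8 = 13.99
Option 4: 0.7·14.4 + 0.3·12.7 = 13.89
Option 5: 0.7·14.6 + 0.3·12.6 = 14
Highest Hurwicz score = 14.26 → Option 1.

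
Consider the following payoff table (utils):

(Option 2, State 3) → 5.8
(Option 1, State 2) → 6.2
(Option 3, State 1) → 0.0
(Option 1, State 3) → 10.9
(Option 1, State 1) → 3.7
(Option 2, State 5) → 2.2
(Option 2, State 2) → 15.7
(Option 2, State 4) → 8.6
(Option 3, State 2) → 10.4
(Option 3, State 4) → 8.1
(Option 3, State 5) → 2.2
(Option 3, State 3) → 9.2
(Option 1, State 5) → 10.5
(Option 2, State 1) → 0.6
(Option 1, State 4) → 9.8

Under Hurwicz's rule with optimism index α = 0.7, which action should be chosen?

Option 2

Option 1: 0.7·10.9 + 0.3·3.7 = 8.74
Option 2: 0.7·15.7 + 0.3·0.6 = 11.17
Option 3: 0.7·10.4 + 0.3·0.0 = 7.28
Highest Hurwicz score = 11.17 → Option 2.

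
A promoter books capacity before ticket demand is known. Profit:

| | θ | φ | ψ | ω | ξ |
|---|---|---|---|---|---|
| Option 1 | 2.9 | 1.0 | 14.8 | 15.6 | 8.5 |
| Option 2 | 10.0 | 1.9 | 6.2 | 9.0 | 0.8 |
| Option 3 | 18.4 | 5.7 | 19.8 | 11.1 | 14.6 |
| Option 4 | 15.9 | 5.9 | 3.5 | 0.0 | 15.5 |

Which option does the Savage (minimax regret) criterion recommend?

Option 3

Column bests: θ=18.4, φ=5.9, ψ=19.8, ω=15.6, ξ=15.5.
Option 1 regrets: 15.5, 4.9, 5.0, 0.0, 7.0 → max 15.5
Option 2 regrets: 8.4, 4.0, 13.6, 6.6, 14.7 → max 14.7
Option 3 regrets: 0.0, 0.2, 0.0, 4.5, 0.9 → max 4.5
Option 4 regrets: 2.5, 0.0, 16.3, 15.6, 0.0 → max 16.3
Smallest max regret = 4.5 → Option 3.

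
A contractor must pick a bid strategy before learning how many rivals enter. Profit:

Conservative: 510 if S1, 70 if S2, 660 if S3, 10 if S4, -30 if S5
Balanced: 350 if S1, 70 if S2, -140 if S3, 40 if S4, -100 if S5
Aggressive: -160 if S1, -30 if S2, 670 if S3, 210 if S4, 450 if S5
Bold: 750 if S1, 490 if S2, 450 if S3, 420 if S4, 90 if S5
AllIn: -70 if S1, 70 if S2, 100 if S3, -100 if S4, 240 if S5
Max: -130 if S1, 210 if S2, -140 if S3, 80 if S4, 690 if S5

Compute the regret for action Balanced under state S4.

Best payoff under S4 is 420.
Regret = 420 − 40 = 380.

380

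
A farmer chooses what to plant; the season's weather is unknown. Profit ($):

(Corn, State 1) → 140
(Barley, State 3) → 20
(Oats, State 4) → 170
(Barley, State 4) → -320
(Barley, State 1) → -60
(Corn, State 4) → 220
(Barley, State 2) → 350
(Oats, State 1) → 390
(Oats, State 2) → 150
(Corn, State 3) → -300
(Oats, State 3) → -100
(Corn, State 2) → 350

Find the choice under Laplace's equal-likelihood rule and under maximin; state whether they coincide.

Row averages: Barley=-2.5, Corn=102.5, Oats=152.5
Highest average = 152.5 → Oats.
Row minima: Barley=-320, Corn=-300, Oats=-100
Best worst-case = -100 → Oats.

laplace → Oats; maximin → Oats (agree)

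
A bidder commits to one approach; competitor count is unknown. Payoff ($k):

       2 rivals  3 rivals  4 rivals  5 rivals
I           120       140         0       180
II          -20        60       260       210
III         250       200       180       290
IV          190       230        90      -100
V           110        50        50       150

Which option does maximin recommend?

Row minima: I=0, II=-20, III=180, IV=-100, V=50
Best worst-case = 180 → III.

III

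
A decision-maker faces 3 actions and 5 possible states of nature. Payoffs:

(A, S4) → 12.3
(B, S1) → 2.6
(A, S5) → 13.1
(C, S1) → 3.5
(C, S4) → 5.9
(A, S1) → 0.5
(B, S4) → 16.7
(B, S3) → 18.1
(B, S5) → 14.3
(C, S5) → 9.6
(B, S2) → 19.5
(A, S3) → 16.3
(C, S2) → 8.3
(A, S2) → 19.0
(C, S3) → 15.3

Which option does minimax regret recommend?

B

Column bests: S1=3.5, S2=19.5, S3=18.1, S4=16.7, S5=14.3.
A regrets: 3.0, 0.5, 1.8, 4.4, 1.2 → max 4.4
B regrets: 0.9, 0.0, 0.0, 0.0, 0.0 → max 0.9
C regrets: 0.0, 11.2, 2.8, 10.8, 4.7 → max 11.2
Smallest max regret = 0.9 → B.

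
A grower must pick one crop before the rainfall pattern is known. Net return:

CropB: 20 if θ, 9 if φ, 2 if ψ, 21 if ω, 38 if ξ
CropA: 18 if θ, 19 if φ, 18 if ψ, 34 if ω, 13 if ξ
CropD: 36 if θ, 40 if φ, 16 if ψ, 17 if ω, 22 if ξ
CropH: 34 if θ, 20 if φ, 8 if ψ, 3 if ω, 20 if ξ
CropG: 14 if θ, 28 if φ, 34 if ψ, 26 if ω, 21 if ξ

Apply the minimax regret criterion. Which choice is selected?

Column bests: θ=36, φ=40, ψ=34, ω=34, ξ=38.
CropB regrets: 16, 31, 32, 13, 0 → max 32
CropA regrets: 18, 21, 16, 0, 25 → max 25
CropD regrets: 0, 0, 18, 17, 16 → max 18
CropH regrets: 2, 20, 26, 31, 18 → max 31
CropG regrets: 22, 12, 0, 8, 17 → max 22
Smallest max regret = 18 → CropD.

CropD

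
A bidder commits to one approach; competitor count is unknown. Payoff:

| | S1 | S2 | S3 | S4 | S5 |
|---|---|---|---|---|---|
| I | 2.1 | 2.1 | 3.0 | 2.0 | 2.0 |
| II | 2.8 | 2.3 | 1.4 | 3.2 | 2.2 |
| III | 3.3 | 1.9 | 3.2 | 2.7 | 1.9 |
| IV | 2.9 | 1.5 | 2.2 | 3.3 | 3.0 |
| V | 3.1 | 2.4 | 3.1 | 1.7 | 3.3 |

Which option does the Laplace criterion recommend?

V

Row averages: I=2.24, II=2.38, III=2.6, IV=2.58, V=2.72
Highest average = 2.72 → V.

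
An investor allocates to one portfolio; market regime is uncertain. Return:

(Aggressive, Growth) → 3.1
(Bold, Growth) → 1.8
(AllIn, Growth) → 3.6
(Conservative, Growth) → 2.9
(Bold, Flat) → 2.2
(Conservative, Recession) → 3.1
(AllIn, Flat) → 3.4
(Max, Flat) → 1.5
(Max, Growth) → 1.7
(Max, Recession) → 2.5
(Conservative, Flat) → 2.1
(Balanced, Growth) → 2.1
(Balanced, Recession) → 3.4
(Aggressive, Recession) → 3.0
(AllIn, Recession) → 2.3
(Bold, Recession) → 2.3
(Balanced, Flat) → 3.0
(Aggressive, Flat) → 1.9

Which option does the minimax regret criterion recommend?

Column bests: Recession=3.4, Flat=3.4, Growth=3.6.
Conservative regrets: 0.3, 1.3, 0.7 → max 1.3
Balanced regrets: 0.0, 0.4, 1.5 → max 1.5
Aggressive regrets: 0.4, 1.5, 0.5 → max 1.5
Bold regrets: 1.1, 1.2, 1.8 → max 1.8
AllIn regrets: 1.1, 0.0, 0.0 → max 1.1
Max regrets: 0.9, 1.9, 1.9 → max 1.9
Smallest max regret = 1.1 → AllIn.

AllIn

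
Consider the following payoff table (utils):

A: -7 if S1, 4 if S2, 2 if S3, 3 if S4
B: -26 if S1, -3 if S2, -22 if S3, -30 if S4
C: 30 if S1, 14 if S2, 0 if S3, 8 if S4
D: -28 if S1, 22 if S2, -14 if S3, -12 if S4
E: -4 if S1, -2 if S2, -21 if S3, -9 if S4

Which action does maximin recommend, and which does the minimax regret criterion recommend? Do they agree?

Row minima: A=-7, B=-30, C=0, D=-28, E=-21
Best worst-case = 0 → C.
Column bests: S1=30, S2=22, S3=2, S4=8.
A regrets: 37, 18, 0, 5 → max 37
B regrets: 56, 25, 24, 38 → max 56
C regrets: 0, 8, 2, 0 → max 8
D regrets: 58, 0, 16, 20 → max 58
E regrets: 34, 24, 23, 17 → max 34
Smallest max regret = 8 → C.

maximin → C; minimax regret → C (agree)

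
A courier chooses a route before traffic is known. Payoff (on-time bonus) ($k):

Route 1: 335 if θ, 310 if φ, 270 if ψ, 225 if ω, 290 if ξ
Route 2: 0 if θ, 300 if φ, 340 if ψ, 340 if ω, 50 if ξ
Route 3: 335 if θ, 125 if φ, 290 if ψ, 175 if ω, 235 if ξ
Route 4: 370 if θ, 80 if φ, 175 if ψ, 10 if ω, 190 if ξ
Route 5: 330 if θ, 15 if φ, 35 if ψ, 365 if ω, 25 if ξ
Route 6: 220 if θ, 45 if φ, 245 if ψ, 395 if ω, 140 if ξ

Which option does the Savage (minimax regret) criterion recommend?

Column bests: θ=370, φ=310, ψ=340, ω=395, ξ=290.
Route 1 regrets: 35, 0, 70, 170, 0 → max 170
Route 2 regrets: 370, 10, 0, 55, 240 → max 370
Route 3 regrets: 35, 185, 50, 220, 55 → max 220
Route 4 regrets: 0, 230, 165, 385, 100 → max 385
Route 5 regrets: 40, 295, 305, 30, 265 → max 305
Route 6 regrets: 150, 265, 95, 0, 150 → max 265
Smallest max regret = 170 → Route 1.

Route 1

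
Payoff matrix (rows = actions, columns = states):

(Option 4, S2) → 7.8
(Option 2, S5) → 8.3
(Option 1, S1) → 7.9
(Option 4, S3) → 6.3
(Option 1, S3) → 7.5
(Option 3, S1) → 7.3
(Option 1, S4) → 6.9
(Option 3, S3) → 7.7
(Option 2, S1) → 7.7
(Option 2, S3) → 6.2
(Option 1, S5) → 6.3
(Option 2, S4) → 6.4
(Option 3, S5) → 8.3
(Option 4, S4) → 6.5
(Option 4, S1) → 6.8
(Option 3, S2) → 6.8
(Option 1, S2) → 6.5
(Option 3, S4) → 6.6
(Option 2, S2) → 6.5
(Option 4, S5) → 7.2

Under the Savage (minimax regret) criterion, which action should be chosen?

Column bests: S1=7.9, S2=7.8, S3=7.7, S4=6.9, S5=8.3.
Option 1 regrets: 0.0, 1.3, 0.2, 0.0, 2.0 → max 2.0
Option 2 regrets: 0.2, 1.3, 1.5, 0.5, 0.0 → max 1.5
Option 3 regrets: 0.6, 1.0, 0.0, 0.3, 0.0 → max 1.0
Option 4 regrets: 1.1, 0.0, 1.4, 0.4, 1.1 → max 1.4
Smallest max regret = 1.0 → Option 3.

Option 3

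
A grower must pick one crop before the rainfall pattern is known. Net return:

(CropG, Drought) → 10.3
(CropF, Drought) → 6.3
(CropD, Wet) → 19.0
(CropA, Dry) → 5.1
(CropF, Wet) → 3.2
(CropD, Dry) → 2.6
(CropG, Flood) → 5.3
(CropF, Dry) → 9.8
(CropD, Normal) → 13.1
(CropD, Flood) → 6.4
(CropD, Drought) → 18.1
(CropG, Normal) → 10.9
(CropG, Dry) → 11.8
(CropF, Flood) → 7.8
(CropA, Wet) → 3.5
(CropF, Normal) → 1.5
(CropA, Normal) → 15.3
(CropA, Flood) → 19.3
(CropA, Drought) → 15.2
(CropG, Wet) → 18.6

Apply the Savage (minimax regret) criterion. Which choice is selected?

Column bests: Drought=18.1, Dry=11.8, Normal=15.3, Wet=19.0, Flood=19.3.
CropD regrets: 0.0, 9.2, 2.2, 0.0, 12.9 → max 12.9
CropA regrets: 2.9, 6.7, 0.0, 15.5, 0.0 → max 15.5
CropG regrets: 7.8, 0.0, 4.4, 0.4, 14.0 → max 14.0
CropF regrets: 11.8, 2.0, 13.8, 15.8, 11.5 → max 15.8
Smallest max regret = 12.9 → CropD.

CropD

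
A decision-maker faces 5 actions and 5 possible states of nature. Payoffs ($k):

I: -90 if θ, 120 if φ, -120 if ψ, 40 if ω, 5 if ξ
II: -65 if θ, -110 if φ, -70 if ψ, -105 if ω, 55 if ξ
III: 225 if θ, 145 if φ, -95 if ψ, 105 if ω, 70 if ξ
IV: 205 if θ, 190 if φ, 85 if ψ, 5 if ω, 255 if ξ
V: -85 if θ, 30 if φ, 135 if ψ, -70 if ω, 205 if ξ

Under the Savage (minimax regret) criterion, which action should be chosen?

Column bests: θ=225, φ=190, ψ=135, ω=105, ξ=255.
I regrets: 315, 70, 255, 65, 250 → max 315
II regrets: 290, 300, 205, 210, 200 → max 300
III regrets: 0, 45, 230, 0, 185 → max 230
IV regrets: 20, 0, 50, 100, 0 → max 100
V regrets: 310, 160, 0, 175, 50 → max 310
Smallest max regret = 100 → IV.

IV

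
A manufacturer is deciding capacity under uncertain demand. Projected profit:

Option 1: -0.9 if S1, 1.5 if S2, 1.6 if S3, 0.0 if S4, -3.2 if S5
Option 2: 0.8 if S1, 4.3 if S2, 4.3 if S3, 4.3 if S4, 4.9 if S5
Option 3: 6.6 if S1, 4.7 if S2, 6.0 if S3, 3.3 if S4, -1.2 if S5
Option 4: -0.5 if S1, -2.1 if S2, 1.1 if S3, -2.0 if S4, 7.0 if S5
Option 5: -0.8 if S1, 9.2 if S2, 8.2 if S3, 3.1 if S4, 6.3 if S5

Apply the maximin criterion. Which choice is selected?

Option 2

Row minima: Option 1=-3.2, Option 2=0.8, Option 3=-1.2, Option 4=-2.1, Option 5=-0.8
Best worst-case = 0.8 → Option 2.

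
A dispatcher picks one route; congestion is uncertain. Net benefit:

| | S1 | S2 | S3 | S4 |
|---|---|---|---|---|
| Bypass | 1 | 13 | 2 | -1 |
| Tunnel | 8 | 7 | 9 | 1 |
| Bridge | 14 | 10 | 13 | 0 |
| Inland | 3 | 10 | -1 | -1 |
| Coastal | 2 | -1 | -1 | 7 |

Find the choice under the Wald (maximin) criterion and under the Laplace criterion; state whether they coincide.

Row minima: Bypass=-1, Tunnel=1, Bridge=0, Inland=-1, Coastal=-1
Best worst-case = 1 → Tunnel.
Row averages: Bypass=3.75, Tunnel=6.25, Bridge=9.25, Inland=2.75, Coastal=1.75
Highest average = 9.25 → Bridge.

maximin → Tunnel; laplace → Bridge (disagree)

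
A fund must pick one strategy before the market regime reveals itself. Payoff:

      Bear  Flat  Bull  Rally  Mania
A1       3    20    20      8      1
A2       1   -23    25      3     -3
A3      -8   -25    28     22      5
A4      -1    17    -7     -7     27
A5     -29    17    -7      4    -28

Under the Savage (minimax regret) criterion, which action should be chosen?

A1

Column bests: Bear=3, Flat=20, Bull=28, Rally=22, Mania=27.
A1 regrets: 0, 0, 8, 14, 26 → max 26
A2 regrets: 2, 43, 3, 19, 30 → max 43
A3 regrets: 11, 45, 0, 0, 22 → max 45
A4 regrets: 4, 3, 35, 29, 0 → max 35
A5 regrets: 32, 3, 35, 18, 55 → max 55
Smallest max regret = 26 → A1.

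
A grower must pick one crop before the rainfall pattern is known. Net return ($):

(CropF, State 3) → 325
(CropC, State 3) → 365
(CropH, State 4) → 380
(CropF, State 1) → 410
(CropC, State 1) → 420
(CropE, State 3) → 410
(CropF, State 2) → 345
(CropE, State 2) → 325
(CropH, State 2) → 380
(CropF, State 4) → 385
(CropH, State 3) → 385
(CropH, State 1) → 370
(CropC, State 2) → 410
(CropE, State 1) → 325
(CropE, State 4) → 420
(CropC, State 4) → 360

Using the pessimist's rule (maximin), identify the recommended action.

CropH

Row minima: CropE=325, CropH=370, CropF=325, CropC=360
Best worst-case = 370 → CropH.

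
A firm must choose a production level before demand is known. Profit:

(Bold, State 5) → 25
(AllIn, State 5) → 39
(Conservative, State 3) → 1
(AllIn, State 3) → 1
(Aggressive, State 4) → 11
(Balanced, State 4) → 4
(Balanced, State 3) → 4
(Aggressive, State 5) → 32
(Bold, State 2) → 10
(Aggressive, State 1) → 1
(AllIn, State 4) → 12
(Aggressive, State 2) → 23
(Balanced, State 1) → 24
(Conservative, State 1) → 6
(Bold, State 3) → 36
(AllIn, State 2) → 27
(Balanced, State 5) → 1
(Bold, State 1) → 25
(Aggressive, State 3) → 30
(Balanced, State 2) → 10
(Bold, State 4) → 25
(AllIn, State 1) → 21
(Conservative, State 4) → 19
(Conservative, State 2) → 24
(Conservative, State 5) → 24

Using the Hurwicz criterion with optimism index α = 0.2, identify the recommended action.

Bold

Conservative: 0.2·24 + 0.8·1 = 5.6
Balanced: 0.2·24 + 0.8·1 = 5.6
Aggressive: 0.2·32 + 0.8·1 = 7.2
Bold: 0.2·36 + 0.8·10 = 15.2
AllIn: 0.2·39 + 0.8·1 = 8.6
Highest Hurwicz score = 15.2 → Bold.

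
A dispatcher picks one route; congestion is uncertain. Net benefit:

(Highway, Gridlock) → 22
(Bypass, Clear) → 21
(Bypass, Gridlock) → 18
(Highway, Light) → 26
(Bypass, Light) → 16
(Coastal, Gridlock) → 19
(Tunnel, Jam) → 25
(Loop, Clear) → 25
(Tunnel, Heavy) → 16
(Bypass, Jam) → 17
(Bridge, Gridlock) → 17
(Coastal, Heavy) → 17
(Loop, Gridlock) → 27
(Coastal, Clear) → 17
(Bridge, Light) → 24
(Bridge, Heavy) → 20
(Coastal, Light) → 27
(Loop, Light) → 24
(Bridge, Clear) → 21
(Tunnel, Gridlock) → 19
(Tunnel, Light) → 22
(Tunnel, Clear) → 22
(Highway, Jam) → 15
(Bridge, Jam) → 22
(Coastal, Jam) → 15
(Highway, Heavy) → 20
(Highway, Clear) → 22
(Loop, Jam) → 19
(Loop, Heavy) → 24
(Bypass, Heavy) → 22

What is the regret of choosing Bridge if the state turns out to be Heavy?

Best payoff under Heavy is 24.
Regret = 24 − 20 = 4.

4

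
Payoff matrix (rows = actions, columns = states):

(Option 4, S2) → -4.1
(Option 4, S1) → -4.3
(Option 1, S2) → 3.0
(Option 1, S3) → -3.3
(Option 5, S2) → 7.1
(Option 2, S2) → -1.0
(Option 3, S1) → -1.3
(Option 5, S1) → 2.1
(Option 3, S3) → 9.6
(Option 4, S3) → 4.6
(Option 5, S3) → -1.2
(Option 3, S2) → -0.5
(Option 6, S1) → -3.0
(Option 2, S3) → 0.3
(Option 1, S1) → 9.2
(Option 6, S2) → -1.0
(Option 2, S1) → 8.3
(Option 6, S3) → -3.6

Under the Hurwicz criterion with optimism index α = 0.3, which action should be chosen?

Option 1: 0.3·9.2 + 0.7·(-3.3) = 0.45
Option 2: 0.3·8.3 + 0.7·(-1.0) = 1.79
Option 3: 0.3·9.6 + 0.7·(-1.3) = 1.97
Option 4: 0.3·4.6 + 0.7·(-4.3) = -1.63
Option 5: 0.3·7.1 + 0.7·(-1.2) = 1.29
Option 6: 0.3·(-1.0) + 0.7·(-3.6) = -2.82
Highest Hurwicz score = 1.97 → Option 3.

Option 3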